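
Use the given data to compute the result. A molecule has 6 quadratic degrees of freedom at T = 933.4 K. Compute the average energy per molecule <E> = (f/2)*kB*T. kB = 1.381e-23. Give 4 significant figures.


Step 1: f/2 = 6/2 = 3
Step 2: kB*T = 1.381e-23 * 933.4 = 1.289e-20
Step 3: <E> = 3 * 1.289e-20 = 3.867e-20 J

3.867e-20


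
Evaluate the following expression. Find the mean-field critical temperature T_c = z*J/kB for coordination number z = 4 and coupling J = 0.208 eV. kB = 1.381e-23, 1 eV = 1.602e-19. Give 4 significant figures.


Step 1: z*J = 4*0.208 = 0.832 eV
Step 2: Convert to Joules: 0.832*1.602e-19 = 1.333e-19 J
Step 3: T_c = 1.333e-19 / 1.381e-23 = 9651 K

9651


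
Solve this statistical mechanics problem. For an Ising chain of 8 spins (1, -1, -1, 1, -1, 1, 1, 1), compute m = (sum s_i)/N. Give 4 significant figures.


Step 1: Count up spins (+1): 5, down spins (-1): 3
Step 2: Total magnetization M = 5 - 3 = 2
Step 3: m = M/N = 2/8 = 0.25

0.25


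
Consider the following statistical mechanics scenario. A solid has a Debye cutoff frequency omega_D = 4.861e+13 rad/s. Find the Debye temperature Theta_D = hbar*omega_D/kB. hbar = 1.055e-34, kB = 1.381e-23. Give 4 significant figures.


Step 1: hbar*omega_D = 1.055e-34 * 4.861e+13 = 5.128e-21 J
Step 2: Theta_D = 5.128e-21 / 1.381e-23
Step 3: Theta_D = 371.4 K

371.4


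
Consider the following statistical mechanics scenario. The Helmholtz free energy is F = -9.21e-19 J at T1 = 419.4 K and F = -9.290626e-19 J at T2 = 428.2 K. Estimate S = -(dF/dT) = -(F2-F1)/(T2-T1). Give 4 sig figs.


Step 1: dF = F2 - F1 = -9.290626e-19 - (-9.21e-19) = -8.0626e-21 J
Step 2: dT = T2 - T1 = 428.2 - 419.4 = 8.8 K
Step 3: S = -dF/dT = -(-8.0626e-21)/8.8 = 9.162e-22 J/K

9.162e-22


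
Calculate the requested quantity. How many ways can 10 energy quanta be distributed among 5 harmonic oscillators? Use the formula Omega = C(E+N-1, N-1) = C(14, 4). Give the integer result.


Step 1: Use binomial coefficient C(14, 4)
Step 2: Numerator = 14! / 10!
Step 3: Denominator = 4!
Step 4: Omega = 1001

1001


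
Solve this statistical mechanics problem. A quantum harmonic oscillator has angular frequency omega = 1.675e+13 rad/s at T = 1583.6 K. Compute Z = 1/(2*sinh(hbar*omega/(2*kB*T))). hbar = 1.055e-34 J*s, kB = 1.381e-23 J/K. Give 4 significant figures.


Step 1: Compute x = hbar*omega/(kB*T) = 1.055e-34*1.675e+13/(1.381e-23*1583.6) = 0.0808
Step 2: x/2 = 0.0404
Step 3: sinh(x/2) = 0.04041
Step 4: Z = 1/(2*0.04041) = 12.37

12.37


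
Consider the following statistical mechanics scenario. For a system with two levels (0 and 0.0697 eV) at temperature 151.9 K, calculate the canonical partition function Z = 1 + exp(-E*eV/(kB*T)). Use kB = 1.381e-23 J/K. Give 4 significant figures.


Step 1: Compute beta*E = E*eV/(kB*T) = 0.0697*1.602e-19/(1.381e-23*151.9) = 5.323
Step 2: exp(-beta*E) = exp(-5.323) = 0.004879
Step 3: Z = 1 + 0.004879 = 1.005

1.005


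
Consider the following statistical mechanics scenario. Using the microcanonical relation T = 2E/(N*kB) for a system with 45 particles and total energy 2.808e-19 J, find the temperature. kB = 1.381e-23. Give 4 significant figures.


Step 1: Numerator = 2*E = 2*2.808e-19 = 5.616e-19 J
Step 2: Denominator = N*kB = 45*1.381e-23 = 6.215e-22
Step 3: T = 5.616e-19 / 6.215e-22 = 903.7 K

903.7


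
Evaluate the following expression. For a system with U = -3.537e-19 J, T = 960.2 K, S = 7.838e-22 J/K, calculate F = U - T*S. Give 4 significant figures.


Step 1: T*S = 960.2 * 7.838e-22 = 7.526e-19 J
Step 2: F = U - T*S = -3.537e-19 - 7.526e-19
Step 3: F = -1.106e-18 J

-1.106e-18


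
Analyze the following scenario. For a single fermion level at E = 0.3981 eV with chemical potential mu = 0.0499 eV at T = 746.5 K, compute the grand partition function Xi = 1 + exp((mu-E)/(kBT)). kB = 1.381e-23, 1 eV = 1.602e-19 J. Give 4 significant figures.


Step 1: (mu - E) = 0.0499 - 0.3981 = -0.3482 eV
Step 2: x = (mu-E)*eV/(kB*T) = -0.3482*1.602e-19/(1.381e-23*746.5) = -5.411
Step 3: exp(x) = 0.004468
Step 4: Xi = 1 + 0.004468 = 1.004

1.004


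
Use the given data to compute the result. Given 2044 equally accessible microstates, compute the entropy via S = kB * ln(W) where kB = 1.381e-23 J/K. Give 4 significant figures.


Step 1: ln(W) = ln(2044) = 7.623
Step 2: S = kB * ln(W) = 1.381e-23 * 7.623
Step 3: S = 1.053e-22 J/K

1.053e-22


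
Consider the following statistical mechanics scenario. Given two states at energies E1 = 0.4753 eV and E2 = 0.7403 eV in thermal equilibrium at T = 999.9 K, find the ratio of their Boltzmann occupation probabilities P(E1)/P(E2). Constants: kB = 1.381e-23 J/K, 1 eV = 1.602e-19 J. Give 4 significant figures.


Step 1: Compute energy difference dE = E1 - E2 = 0.4753 - 0.7403 = -0.265 eV
Step 2: Convert to Joules: dE_J = -0.265 * 1.602e-19 = -4.245e-20 J
Step 3: Compute exponent = -dE_J / (kB * T) = -(-4.245e-20) / (1.381e-23 * 999.9) = 3.074
Step 4: P(E1)/P(E2) = exp(3.074) = 21.64

21.64


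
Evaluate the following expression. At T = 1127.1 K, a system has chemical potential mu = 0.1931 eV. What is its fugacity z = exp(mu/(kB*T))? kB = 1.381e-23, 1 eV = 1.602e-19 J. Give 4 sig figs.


Step 1: Convert mu to Joules: 0.1931*1.602e-19 = 3.093e-20 J
Step 2: kB*T = 1.381e-23*1127.1 = 1.557e-20 J
Step 3: mu/(kB*T) = 1.987
Step 4: z = exp(1.987) = 7.297

7.297


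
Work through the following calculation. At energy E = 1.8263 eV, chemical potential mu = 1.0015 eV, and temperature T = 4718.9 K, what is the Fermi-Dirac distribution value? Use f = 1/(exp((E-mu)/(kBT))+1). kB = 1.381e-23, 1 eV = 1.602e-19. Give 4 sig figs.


Step 1: (E - mu) = 1.8263 - 1.0015 = 0.8248 eV
Step 2: Convert: (E-mu)*eV = 1.321e-19 J
Step 3: x = (E-mu)*eV/(kB*T) = 2.028
Step 4: f = 1/(exp(2.028)+1) = 0.1163

0.1163


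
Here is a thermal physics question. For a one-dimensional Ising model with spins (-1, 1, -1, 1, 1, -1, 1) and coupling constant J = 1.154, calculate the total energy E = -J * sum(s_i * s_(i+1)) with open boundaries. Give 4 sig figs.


Step 1: Nearest-neighbor products: -1, -1, -1, 1, -1, -1
Step 2: Sum of products = -4
Step 3: E = -1.154 * -4 = 4.616

4.616


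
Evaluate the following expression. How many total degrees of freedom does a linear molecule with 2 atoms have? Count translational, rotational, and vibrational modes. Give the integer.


Step 1: Translational DOF = 3
Step 2: Rotational DOF (linear) = 2
Step 3: Vibrational DOF = 3*2 - 5 = 1
Step 4: Total = 3 + 2 + 1 = 6

6


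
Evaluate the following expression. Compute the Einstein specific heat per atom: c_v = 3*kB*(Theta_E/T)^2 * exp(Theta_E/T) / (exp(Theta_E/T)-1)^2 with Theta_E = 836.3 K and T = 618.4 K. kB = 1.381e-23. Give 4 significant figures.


Step 1: x = Theta_E/T = 836.3/618.4 = 1.352
Step 2: x^2 = 1.829
Step 3: exp(x) = 3.867
Step 4: c_v = 3*1.381e-23*1.829*3.867/(3.867-1)^2 = 3.565e-23

3.565e-23


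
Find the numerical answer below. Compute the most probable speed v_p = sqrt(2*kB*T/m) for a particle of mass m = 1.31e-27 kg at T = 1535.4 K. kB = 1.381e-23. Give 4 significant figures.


Step 1: Numerator = 2*kB*T = 2*1.381e-23*1535.4 = 4.241e-20
Step 2: Ratio = 4.241e-20 / 1.31e-27 = 3.237e+07
Step 3: v_p = sqrt(3.237e+07) = 5690 m/s

5690


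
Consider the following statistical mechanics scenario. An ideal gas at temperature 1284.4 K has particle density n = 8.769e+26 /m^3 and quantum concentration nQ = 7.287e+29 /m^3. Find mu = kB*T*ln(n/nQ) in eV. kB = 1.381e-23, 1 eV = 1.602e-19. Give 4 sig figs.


Step 1: n/nQ = 8.769e+26/7.287e+29 = 0.001203
Step 2: ln(n/nQ) = -6.723
Step 3: mu = kB*T*ln(n/nQ) = 1.774e-20*-6.723 = -1.192e-19 J
Step 4: Convert to eV: -1.192e-19/1.602e-19 = -0.7443 eV

-0.7443


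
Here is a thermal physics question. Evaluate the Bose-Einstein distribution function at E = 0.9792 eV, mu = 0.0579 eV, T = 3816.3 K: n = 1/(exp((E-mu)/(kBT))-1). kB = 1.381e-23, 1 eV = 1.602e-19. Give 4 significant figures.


Step 1: (E - mu) = 0.9213 eV
Step 2: x = (E-mu)*eV/(kB*T) = 0.9213*1.602e-19/(1.381e-23*3816.3) = 2.8
Step 3: exp(x) = 16.45
Step 4: n = 1/(exp(x)-1) = 0.06472

0.06472


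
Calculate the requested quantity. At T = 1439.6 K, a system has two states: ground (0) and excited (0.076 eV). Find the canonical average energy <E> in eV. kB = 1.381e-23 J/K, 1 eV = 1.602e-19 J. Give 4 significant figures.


Step 1: beta*E = 0.076*1.602e-19/(1.381e-23*1439.6) = 0.6124
Step 2: exp(-beta*E) = 0.542
Step 3: <E> = 0.076*0.542/(1+0.542) = 0.02671 eV

0.02671


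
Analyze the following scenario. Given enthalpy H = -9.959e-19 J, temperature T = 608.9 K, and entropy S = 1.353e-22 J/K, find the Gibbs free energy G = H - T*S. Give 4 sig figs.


Step 1: T*S = 608.9 * 1.353e-22 = 8.238e-20 J
Step 2: G = H - T*S = -9.959e-19 - 8.238e-20
Step 3: G = -1.078e-18 J

-1.078e-18


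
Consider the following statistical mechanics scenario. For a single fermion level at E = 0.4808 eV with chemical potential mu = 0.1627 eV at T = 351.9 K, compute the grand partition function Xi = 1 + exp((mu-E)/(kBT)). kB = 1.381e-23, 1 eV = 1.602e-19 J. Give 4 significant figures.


Step 1: (mu - E) = 0.1627 - 0.4808 = -0.3181 eV
Step 2: x = (mu-E)*eV/(kB*T) = -0.3181*1.602e-19/(1.381e-23*351.9) = -10.49
Step 3: exp(x) = 2.792e-05
Step 4: Xi = 1 + 2.792e-05 = 1

1


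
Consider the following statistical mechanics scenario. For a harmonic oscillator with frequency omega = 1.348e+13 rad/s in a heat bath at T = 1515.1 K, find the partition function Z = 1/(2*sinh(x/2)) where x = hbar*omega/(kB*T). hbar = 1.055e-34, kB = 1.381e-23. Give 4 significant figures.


Step 1: Compute x = hbar*omega/(kB*T) = 1.055e-34*1.348e+13/(1.381e-23*1515.1) = 0.06797
Step 2: x/2 = 0.03398
Step 3: sinh(x/2) = 0.03399
Step 4: Z = 1/(2*0.03399) = 14.71

14.71


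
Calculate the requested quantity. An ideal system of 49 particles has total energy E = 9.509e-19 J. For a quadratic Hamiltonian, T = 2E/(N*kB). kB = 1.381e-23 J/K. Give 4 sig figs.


Step 1: Numerator = 2*E = 2*9.509e-19 = 1.902e-18 J
Step 2: Denominator = N*kB = 49*1.381e-23 = 6.767e-22
Step 3: T = 1.902e-18 / 6.767e-22 = 2810 K

2810


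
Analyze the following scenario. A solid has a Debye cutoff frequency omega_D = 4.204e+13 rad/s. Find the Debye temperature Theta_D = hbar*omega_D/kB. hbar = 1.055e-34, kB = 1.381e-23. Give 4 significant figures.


Step 1: hbar*omega_D = 1.055e-34 * 4.204e+13 = 4.435e-21 J
Step 2: Theta_D = 4.435e-21 / 1.381e-23
Step 3: Theta_D = 321.2 K

321.2


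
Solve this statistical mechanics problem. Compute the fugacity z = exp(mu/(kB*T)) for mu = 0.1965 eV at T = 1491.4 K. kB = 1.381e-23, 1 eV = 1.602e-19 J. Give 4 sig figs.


Step 1: Convert mu to Joules: 0.1965*1.602e-19 = 3.148e-20 J
Step 2: kB*T = 1.381e-23*1491.4 = 2.06e-20 J
Step 3: mu/(kB*T) = 1.528
Step 4: z = exp(1.528) = 4.611

4.611


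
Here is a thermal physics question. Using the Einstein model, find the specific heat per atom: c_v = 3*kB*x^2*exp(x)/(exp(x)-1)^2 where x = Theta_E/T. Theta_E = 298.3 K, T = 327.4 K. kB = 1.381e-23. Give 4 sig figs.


Step 1: x = Theta_E/T = 298.3/327.4 = 0.9111
Step 2: x^2 = 0.8301
Step 3: exp(x) = 2.487
Step 4: c_v = 3*1.381e-23*0.8301*2.487/(2.487-1)^2 = 3.868e-23

3.868e-23


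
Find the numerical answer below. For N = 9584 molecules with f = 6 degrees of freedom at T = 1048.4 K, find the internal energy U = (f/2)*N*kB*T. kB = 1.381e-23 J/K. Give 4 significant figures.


Step 1: f/2 = 6/2 = 3.0
Step 2: N*kB*T = 9584*1.381e-23*1048.4 = 1.388e-16
Step 3: U = 3.0 * 1.388e-16 = 4.163e-16 J

4.163e-16


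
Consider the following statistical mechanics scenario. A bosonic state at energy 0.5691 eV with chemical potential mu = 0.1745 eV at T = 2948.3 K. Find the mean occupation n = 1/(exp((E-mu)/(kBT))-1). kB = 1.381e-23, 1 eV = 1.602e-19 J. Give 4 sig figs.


Step 1: (E - mu) = 0.3946 eV
Step 2: x = (E-mu)*eV/(kB*T) = 0.3946*1.602e-19/(1.381e-23*2948.3) = 1.553
Step 3: exp(x) = 4.724
Step 4: n = 1/(exp(x)-1) = 0.2686

0.2686


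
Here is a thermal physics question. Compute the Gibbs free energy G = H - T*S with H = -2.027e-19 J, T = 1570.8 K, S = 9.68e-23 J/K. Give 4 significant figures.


Step 1: T*S = 1570.8 * 9.68e-23 = 1.521e-19 J
Step 2: G = H - T*S = -2.027e-19 - 1.521e-19
Step 3: G = -3.548e-19 J

-3.548e-19


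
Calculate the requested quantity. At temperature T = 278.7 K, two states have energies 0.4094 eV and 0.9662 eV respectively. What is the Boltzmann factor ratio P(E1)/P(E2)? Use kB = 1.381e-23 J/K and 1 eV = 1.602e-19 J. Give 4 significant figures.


Step 1: Compute energy difference dE = E1 - E2 = 0.4094 - 0.9662 = -0.5568 eV
Step 2: Convert to Joules: dE_J = -0.5568 * 1.602e-19 = -8.92e-20 J
Step 3: Compute exponent = -dE_J / (kB * T) = -(-8.92e-20) / (1.381e-23 * 278.7) = 23.18
Step 4: P(E1)/P(E2) = exp(23.18) = 1.162e+10

1.162e+10


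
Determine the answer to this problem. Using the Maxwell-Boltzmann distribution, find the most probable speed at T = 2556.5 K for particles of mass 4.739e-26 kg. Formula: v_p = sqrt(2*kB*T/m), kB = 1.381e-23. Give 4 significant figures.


Step 1: Numerator = 2*kB*T = 2*1.381e-23*2556.5 = 7.061e-20
Step 2: Ratio = 7.061e-20 / 4.739e-26 = 1.49e+06
Step 3: v_p = sqrt(1.49e+06) = 1221 m/s

1221


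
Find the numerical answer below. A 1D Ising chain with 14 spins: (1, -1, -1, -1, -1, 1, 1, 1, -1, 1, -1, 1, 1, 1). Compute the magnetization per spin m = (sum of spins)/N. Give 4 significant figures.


Step 1: Count up spins (+1): 8, down spins (-1): 6
Step 2: Total magnetization M = 8 - 6 = 2
Step 3: m = M/N = 2/14 = 0.1429

0.1429


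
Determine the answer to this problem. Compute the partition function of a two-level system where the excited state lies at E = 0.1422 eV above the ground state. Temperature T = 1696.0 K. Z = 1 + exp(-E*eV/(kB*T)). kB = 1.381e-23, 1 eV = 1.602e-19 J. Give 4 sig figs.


Step 1: Compute beta*E = E*eV/(kB*T) = 0.1422*1.602e-19/(1.381e-23*1696.0) = 0.9726
Step 2: exp(-beta*E) = exp(-0.9726) = 0.3781
Step 3: Z = 1 + 0.3781 = 1.378

1.378


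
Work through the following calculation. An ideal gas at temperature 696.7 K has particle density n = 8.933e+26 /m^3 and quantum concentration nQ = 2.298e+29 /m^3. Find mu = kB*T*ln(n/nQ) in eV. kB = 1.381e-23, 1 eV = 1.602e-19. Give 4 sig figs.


Step 1: n/nQ = 8.933e+26/2.298e+29 = 0.003887
Step 2: ln(n/nQ) = -5.55
Step 3: mu = kB*T*ln(n/nQ) = 9.621e-21*-5.55 = -5.34e-20 J
Step 4: Convert to eV: -5.34e-20/1.602e-19 = -0.3333 eV

-0.3333


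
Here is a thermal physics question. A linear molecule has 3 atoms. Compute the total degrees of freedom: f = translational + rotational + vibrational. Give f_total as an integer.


Step 1: Translational DOF = 3
Step 2: Rotational DOF (linear) = 2
Step 3: Vibrational DOF = 3*3 - 5 = 4
Step 4: Total = 3 + 2 + 4 = 9

9


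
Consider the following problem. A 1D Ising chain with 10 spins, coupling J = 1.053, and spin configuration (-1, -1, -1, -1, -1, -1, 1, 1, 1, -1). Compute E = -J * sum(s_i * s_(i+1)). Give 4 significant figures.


Step 1: Nearest-neighbor products: 1, 1, 1, 1, 1, -1, 1, 1, -1
Step 2: Sum of products = 5
Step 3: E = -1.053 * 5 = -5.265

-5.265


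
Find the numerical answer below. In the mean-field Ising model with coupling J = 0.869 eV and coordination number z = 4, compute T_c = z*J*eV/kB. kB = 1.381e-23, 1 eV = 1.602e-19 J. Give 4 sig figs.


Step 1: z*J = 4*0.869 = 3.476 eV
Step 2: Convert to Joules: 3.476*1.602e-19 = 5.569e-19 J
Step 3: T_c = 5.569e-19 / 1.381e-23 = 4.032e+04 K

4.032e+04


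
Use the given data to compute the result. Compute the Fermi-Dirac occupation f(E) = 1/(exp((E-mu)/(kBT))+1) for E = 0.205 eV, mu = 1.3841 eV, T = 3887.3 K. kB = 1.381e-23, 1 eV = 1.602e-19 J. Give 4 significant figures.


Step 1: (E - mu) = 0.205 - 1.3841 = -1.179 eV
Step 2: Convert: (E-mu)*eV = -1.889e-19 J
Step 3: x = (E-mu)*eV/(kB*T) = -3.519
Step 4: f = 1/(exp(-3.519)+1) = 0.9712

0.9712


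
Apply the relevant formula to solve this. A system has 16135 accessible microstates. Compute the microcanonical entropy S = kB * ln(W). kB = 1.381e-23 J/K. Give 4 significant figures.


Step 1: ln(W) = ln(16135) = 9.689
Step 2: S = kB * ln(W) = 1.381e-23 * 9.689
Step 3: S = 1.338e-22 J/K

1.338e-22


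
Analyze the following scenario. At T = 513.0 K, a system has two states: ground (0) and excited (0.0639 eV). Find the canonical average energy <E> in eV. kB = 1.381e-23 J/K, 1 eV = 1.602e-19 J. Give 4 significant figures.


Step 1: beta*E = 0.0639*1.602e-19/(1.381e-23*513.0) = 1.445
Step 2: exp(-beta*E) = 0.2358
Step 3: <E> = 0.0639*0.2358/(1+0.2358) = 0.01219 eV

0.01219


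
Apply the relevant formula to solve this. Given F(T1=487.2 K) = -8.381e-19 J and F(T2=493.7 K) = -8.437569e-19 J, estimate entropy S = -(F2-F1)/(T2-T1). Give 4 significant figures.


Step 1: dF = F2 - F1 = -8.437569e-19 - (-8.381e-19) = -5.6569e-21 J
Step 2: dT = T2 - T1 = 493.7 - 487.2 = 6.5 K
Step 3: S = -dF/dT = -(-5.6569e-21)/6.5 = 8.703e-22 J/K

8.703e-22


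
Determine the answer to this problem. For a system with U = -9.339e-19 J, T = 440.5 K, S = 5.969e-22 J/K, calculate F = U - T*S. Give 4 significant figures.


Step 1: T*S = 440.5 * 5.969e-22 = 2.629e-19 J
Step 2: F = U - T*S = -9.339e-19 - 2.629e-19
Step 3: F = -1.197e-18 J

-1.197e-18


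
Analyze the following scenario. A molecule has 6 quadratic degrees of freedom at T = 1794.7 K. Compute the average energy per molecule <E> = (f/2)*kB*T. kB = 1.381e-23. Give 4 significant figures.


Step 1: f/2 = 6/2 = 3
Step 2: kB*T = 1.381e-23 * 1794.7 = 2.478e-20
Step 3: <E> = 3 * 2.478e-20 = 7.435e-20 J

7.435e-20


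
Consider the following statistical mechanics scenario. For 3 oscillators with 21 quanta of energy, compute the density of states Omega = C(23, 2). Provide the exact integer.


Step 1: Use binomial coefficient C(23, 2)
Step 2: Numerator = 23! / 21!
Step 3: Denominator = 2!
Step 4: Omega = 253

253


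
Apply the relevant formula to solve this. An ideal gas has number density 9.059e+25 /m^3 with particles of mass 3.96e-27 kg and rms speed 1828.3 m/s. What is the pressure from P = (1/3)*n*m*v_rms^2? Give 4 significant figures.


Step 1: v_rms^2 = 1828.3^2 = 3.343e+06
Step 2: n*m = 9.059e+25*3.96e-27 = 0.3587
Step 3: P = (1/3)*0.3587*3.343e+06 = 3.997e+05 Pa

3.997e+05


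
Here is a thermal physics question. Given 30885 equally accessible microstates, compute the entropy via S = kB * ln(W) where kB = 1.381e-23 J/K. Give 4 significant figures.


Step 1: ln(W) = ln(30885) = 10.34
Step 2: S = kB * ln(W) = 1.381e-23 * 10.34
Step 3: S = 1.428e-22 J/K

1.428e-22


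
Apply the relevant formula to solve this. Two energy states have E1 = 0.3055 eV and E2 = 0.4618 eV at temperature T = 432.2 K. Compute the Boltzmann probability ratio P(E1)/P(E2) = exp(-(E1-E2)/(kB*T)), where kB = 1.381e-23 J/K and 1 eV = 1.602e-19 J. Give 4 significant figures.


Step 1: Compute energy difference dE = E1 - E2 = 0.3055 - 0.4618 = -0.1563 eV
Step 2: Convert to Joules: dE_J = -0.1563 * 1.602e-19 = -2.504e-20 J
Step 3: Compute exponent = -dE_J / (kB * T) = -(-2.504e-20) / (1.381e-23 * 432.2) = 4.195
Step 4: P(E1)/P(E2) = exp(4.195) = 66.36

66.36


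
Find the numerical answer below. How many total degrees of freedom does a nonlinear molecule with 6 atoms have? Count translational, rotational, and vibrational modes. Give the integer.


Step 1: Translational DOF = 3
Step 2: Rotational DOF (nonlinear) = 3
Step 3: Vibrational DOF = 3*6 - 6 = 12
Step 4: Total = 3 + 3 + 12 = 18

18


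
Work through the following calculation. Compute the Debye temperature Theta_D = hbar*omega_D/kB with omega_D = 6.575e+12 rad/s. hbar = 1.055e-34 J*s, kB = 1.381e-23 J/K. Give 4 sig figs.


Step 1: hbar*omega_D = 1.055e-34 * 6.575e+12 = 6.937e-22 J
Step 2: Theta_D = 6.937e-22 / 1.381e-23
Step 3: Theta_D = 50.23 K

50.23


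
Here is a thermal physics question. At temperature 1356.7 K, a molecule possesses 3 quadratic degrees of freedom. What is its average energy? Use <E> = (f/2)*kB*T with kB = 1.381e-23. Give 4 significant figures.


Step 1: f/2 = 3/2 = 1.5
Step 2: kB*T = 1.381e-23 * 1356.7 = 1.874e-20
Step 3: <E> = 1.5 * 1.874e-20 = 2.81e-20 J

2.81e-20


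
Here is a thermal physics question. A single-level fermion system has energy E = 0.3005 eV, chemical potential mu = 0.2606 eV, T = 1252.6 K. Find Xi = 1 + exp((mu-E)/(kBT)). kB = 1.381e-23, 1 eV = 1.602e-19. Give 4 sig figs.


Step 1: (mu - E) = 0.2606 - 0.3005 = -0.0399 eV
Step 2: x = (mu-E)*eV/(kB*T) = -0.0399*1.602e-19/(1.381e-23*1252.6) = -0.3695
Step 3: exp(x) = 0.6911
Step 4: Xi = 1 + 0.6911 = 1.691

1.691


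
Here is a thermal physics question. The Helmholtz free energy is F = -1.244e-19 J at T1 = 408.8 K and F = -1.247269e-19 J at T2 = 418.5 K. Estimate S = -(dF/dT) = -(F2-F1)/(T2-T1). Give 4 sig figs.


Step 1: dF = F2 - F1 = -1.247269e-19 - (-1.244e-19) = -3.269e-22 J
Step 2: dT = T2 - T1 = 418.5 - 408.8 = 9.7 K
Step 3: S = -dF/dT = -(-3.269e-22)/9.7 = 3.37e-23 J/K

3.37e-23


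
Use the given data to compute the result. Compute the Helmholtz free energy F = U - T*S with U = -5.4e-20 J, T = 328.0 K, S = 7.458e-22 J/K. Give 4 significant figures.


Step 1: T*S = 328.0 * 7.458e-22 = 2.446e-19 J
Step 2: F = U - T*S = -5.4e-20 - 2.446e-19
Step 3: F = -2.986e-19 J

-2.986e-19


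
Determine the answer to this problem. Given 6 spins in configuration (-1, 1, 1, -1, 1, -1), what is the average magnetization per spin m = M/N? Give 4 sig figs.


Step 1: Count up spins (+1): 3, down spins (-1): 3
Step 2: Total magnetization M = 3 - 3 = 0
Step 3: m = M/N = 0/6 = 0

0


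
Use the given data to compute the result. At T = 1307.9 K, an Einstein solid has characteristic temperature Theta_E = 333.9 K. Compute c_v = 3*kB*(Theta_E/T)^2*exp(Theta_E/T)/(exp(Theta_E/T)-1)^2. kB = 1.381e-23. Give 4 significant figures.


Step 1: x = Theta_E/T = 333.9/1307.9 = 0.2553
Step 2: x^2 = 0.06518
Step 3: exp(x) = 1.291
Step 4: c_v = 3*1.381e-23*0.06518*1.291/(1.291-1)^2 = 4.121e-23

4.121e-23


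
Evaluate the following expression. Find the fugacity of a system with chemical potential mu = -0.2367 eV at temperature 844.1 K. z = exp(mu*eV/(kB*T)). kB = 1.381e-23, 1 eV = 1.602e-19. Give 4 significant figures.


Step 1: Convert mu to Joules: -0.2367*1.602e-19 = -3.792e-20 J
Step 2: kB*T = 1.381e-23*844.1 = 1.166e-20 J
Step 3: mu/(kB*T) = -3.253
Step 4: z = exp(-3.253) = 0.03866

0.03866


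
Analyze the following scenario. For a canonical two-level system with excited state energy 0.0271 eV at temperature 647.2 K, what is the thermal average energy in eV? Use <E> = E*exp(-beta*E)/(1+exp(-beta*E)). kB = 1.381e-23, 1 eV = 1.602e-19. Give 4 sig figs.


Step 1: beta*E = 0.0271*1.602e-19/(1.381e-23*647.2) = 0.4857
Step 2: exp(-beta*E) = 0.6152
Step 3: <E> = 0.0271*0.6152/(1+0.6152) = 0.01032 eV

0.01032


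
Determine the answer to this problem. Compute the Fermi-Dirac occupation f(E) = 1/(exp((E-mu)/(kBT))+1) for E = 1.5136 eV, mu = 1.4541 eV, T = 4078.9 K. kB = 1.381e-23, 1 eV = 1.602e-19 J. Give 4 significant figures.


Step 1: (E - mu) = 1.5136 - 1.4541 = 0.0595 eV
Step 2: Convert: (E-mu)*eV = 9.532e-21 J
Step 3: x = (E-mu)*eV/(kB*T) = 0.1692
Step 4: f = 1/(exp(0.1692)+1) = 0.4578

0.4578


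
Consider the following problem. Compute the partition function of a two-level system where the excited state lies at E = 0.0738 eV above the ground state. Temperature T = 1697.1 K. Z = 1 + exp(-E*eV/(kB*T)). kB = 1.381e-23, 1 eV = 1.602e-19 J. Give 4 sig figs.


Step 1: Compute beta*E = E*eV/(kB*T) = 0.0738*1.602e-19/(1.381e-23*1697.1) = 0.5044
Step 2: exp(-beta*E) = exp(-0.5044) = 0.6038
Step 3: Z = 1 + 0.6038 = 1.604

1.604


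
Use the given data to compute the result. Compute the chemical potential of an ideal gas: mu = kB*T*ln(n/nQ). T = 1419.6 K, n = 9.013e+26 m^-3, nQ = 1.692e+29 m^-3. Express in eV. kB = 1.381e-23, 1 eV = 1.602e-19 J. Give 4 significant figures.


Step 1: n/nQ = 9.013e+26/1.692e+29 = 0.005327
Step 2: ln(n/nQ) = -5.235
Step 3: mu = kB*T*ln(n/nQ) = 1.96e-20*-5.235 = -1.026e-19 J
Step 4: Convert to eV: -1.026e-19/1.602e-19 = -0.6406 eV

-0.6406


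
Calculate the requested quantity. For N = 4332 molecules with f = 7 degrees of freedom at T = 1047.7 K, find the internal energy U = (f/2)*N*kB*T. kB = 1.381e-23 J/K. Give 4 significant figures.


Step 1: f/2 = 7/2 = 3.5
Step 2: N*kB*T = 4332*1.381e-23*1047.7 = 6.268e-17
Step 3: U = 3.5 * 6.268e-17 = 2.194e-16 J

2.194e-16


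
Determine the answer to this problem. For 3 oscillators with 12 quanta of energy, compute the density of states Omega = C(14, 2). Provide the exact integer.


Step 1: Use binomial coefficient C(14, 2)
Step 2: Numerator = 14! / 12!
Step 3: Denominator = 2!
Step 4: Omega = 91

91


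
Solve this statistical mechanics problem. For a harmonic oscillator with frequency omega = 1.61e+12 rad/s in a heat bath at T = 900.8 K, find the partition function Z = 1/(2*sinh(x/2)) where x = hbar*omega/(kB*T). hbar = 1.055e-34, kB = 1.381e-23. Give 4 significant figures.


Step 1: Compute x = hbar*omega/(kB*T) = 1.055e-34*1.61e+12/(1.381e-23*900.8) = 0.01365
Step 2: x/2 = 0.006827
Step 3: sinh(x/2) = 0.006827
Step 4: Z = 1/(2*0.006827) = 73.24

73.24


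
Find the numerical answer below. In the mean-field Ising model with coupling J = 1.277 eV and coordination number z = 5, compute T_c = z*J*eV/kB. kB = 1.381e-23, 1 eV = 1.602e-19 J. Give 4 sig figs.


Step 1: z*J = 5*1.277 = 6.385 eV
Step 2: Convert to Joules: 6.385*1.602e-19 = 1.023e-18 J
Step 3: T_c = 1.023e-18 / 1.381e-23 = 7.407e+04 K

7.407e+04


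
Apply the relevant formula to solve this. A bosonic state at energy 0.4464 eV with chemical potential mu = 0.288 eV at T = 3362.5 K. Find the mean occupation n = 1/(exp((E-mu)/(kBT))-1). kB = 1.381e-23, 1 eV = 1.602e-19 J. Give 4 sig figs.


Step 1: (E - mu) = 0.1584 eV
Step 2: x = (E-mu)*eV/(kB*T) = 0.1584*1.602e-19/(1.381e-23*3362.5) = 0.5465
Step 3: exp(x) = 1.727
Step 4: n = 1/(exp(x)-1) = 1.375

1.375


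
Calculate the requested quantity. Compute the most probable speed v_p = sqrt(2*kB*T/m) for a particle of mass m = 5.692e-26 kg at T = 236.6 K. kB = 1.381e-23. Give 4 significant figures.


Step 1: Numerator = 2*kB*T = 2*1.381e-23*236.6 = 6.535e-21
Step 2: Ratio = 6.535e-21 / 5.692e-26 = 1.148e+05
Step 3: v_p = sqrt(1.148e+05) = 338.8 m/s

338.8


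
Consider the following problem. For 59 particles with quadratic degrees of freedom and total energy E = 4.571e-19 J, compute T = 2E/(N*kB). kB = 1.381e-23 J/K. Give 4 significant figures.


Step 1: Numerator = 2*E = 2*4.571e-19 = 9.142e-19 J
Step 2: Denominator = N*kB = 59*1.381e-23 = 8.148e-22
Step 3: T = 9.142e-19 / 8.148e-22 = 1122 K

1122


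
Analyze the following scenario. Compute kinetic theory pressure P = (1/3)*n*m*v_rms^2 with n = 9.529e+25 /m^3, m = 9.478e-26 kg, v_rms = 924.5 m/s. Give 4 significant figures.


Step 1: v_rms^2 = 924.5^2 = 8.547e+05
Step 2: n*m = 9.529e+25*9.478e-26 = 9.032
Step 3: P = (1/3)*9.032*8.547e+05 = 2.573e+06 Pa

2.573e+06


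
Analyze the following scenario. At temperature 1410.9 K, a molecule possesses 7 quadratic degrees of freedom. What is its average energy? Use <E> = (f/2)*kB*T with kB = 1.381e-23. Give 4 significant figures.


Step 1: f/2 = 7/2 = 3.5
Step 2: kB*T = 1.381e-23 * 1410.9 = 1.948e-20
Step 3: <E> = 3.5 * 1.948e-20 = 6.82e-20 J

6.82e-20


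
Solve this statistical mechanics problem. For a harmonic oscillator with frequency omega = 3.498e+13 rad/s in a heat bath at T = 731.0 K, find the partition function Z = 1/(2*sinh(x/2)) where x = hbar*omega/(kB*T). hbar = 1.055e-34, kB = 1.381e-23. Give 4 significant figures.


Step 1: Compute x = hbar*omega/(kB*T) = 1.055e-34*3.498e+13/(1.381e-23*731.0) = 0.3656
Step 2: x/2 = 0.1828
Step 3: sinh(x/2) = 0.1838
Step 4: Z = 1/(2*0.1838) = 2.72

2.72


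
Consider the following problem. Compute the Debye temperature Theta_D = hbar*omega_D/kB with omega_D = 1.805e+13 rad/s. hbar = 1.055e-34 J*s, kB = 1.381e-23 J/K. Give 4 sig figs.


Step 1: hbar*omega_D = 1.055e-34 * 1.805e+13 = 1.904e-21 J
Step 2: Theta_D = 1.904e-21 / 1.381e-23
Step 3: Theta_D = 137.9 K

137.9


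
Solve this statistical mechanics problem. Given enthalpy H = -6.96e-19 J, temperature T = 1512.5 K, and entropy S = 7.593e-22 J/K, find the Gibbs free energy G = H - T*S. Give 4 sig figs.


Step 1: T*S = 1512.5 * 7.593e-22 = 1.148e-18 J
Step 2: G = H - T*S = -6.96e-19 - 1.148e-18
Step 3: G = -1.844e-18 J

-1.844e-18


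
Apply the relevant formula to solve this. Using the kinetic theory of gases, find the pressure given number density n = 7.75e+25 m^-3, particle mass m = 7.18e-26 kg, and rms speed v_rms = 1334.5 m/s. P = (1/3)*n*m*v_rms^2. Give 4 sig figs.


Step 1: v_rms^2 = 1334.5^2 = 1.781e+06
Step 2: n*m = 7.75e+25*7.18e-26 = 5.564
Step 3: P = (1/3)*5.564*1.781e+06 = 3.303e+06 Pa

3.303e+06


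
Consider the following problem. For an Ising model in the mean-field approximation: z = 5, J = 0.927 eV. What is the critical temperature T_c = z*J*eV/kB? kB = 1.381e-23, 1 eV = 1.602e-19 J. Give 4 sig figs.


Step 1: z*J = 5*0.927 = 4.635 eV
Step 2: Convert to Joules: 4.635*1.602e-19 = 7.425e-19 J
Step 3: T_c = 7.425e-19 / 1.381e-23 = 5.377e+04 K

5.377e+04


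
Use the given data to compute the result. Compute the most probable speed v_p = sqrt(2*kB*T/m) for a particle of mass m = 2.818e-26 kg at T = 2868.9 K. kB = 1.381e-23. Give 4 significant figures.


Step 1: Numerator = 2*kB*T = 2*1.381e-23*2868.9 = 7.924e-20
Step 2: Ratio = 7.924e-20 / 2.818e-26 = 2.812e+06
Step 3: v_p = sqrt(2.812e+06) = 1677 m/s

1677


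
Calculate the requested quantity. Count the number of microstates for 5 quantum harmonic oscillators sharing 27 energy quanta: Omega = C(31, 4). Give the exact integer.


Step 1: Use binomial coefficient C(31, 4)
Step 2: Numerator = 31! / 27!
Step 3: Denominator = 4!
Step 4: Omega = 31465

31465


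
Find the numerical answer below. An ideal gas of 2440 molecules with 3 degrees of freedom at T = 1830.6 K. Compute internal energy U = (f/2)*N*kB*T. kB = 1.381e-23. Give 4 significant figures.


Step 1: f/2 = 3/2 = 1.5
Step 2: N*kB*T = 2440*1.381e-23*1830.6 = 6.168e-17
Step 3: U = 1.5 * 6.168e-17 = 9.253e-17 J

9.253e-17


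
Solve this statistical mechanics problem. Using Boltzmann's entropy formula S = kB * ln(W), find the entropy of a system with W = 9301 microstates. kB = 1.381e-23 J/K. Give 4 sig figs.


Step 1: ln(W) = ln(9301) = 9.138
Step 2: S = kB * ln(W) = 1.381e-23 * 9.138
Step 3: S = 1.262e-22 J/K

1.262e-22


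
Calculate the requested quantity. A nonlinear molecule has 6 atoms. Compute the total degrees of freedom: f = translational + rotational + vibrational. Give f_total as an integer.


Step 1: Translational DOF = 3
Step 2: Rotational DOF (nonlinear) = 3
Step 3: Vibrational DOF = 3*6 - 6 = 12
Step 4: Total = 3 + 3 + 12 = 18

18


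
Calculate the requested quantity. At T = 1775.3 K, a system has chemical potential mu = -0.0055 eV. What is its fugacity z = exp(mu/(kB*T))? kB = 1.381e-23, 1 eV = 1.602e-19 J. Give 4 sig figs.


Step 1: Convert mu to Joules: -0.0055*1.602e-19 = -8.811e-22 J
Step 2: kB*T = 1.381e-23*1775.3 = 2.452e-20 J
Step 3: mu/(kB*T) = -0.03594
Step 4: z = exp(-0.03594) = 0.9647

0.9647


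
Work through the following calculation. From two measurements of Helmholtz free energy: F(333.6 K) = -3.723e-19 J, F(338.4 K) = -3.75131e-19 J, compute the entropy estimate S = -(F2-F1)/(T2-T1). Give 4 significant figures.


Step 1: dF = F2 - F1 = -3.75131e-19 - (-3.723e-19) = -2.831e-21 J
Step 2: dT = T2 - T1 = 338.4 - 333.6 = 4.8 K
Step 3: S = -dF/dT = -(-2.831e-21)/4.8 = 5.898e-22 J/K

5.898e-22


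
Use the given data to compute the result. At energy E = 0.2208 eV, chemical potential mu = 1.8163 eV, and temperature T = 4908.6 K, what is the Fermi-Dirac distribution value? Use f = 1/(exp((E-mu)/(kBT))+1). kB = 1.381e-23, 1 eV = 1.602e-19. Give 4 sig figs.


Step 1: (E - mu) = 0.2208 - 1.8163 = -1.595 eV
Step 2: Convert: (E-mu)*eV = -2.556e-19 J
Step 3: x = (E-mu)*eV/(kB*T) = -3.771
Step 4: f = 1/(exp(-3.771)+1) = 0.9775

0.9775


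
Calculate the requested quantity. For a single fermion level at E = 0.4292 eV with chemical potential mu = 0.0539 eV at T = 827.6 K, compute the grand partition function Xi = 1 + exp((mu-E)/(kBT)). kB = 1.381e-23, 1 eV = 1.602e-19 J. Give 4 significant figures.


Step 1: (mu - E) = 0.0539 - 0.4292 = -0.3753 eV
Step 2: x = (mu-E)*eV/(kB*T) = -0.3753*1.602e-19/(1.381e-23*827.6) = -5.26
Step 3: exp(x) = 0.005193
Step 4: Xi = 1 + 0.005193 = 1.005

1.005


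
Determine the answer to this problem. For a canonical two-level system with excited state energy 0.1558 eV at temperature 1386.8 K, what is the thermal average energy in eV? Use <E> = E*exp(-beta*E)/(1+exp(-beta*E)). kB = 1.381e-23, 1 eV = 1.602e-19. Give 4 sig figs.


Step 1: beta*E = 0.1558*1.602e-19/(1.381e-23*1386.8) = 1.303
Step 2: exp(-beta*E) = 0.2717
Step 3: <E> = 0.1558*0.2717/(1+0.2717) = 0.03328 eV

0.03328


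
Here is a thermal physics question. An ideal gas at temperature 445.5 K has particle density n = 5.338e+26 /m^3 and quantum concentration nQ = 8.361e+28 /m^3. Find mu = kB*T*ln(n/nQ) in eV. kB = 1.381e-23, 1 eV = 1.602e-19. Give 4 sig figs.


Step 1: n/nQ = 5.338e+26/8.361e+28 = 0.006384
Step 2: ln(n/nQ) = -5.054
Step 3: mu = kB*T*ln(n/nQ) = 6.152e-21*-5.054 = -3.109e-20 J
Step 4: Convert to eV: -3.109e-20/1.602e-19 = -0.1941 eV

-0.1941


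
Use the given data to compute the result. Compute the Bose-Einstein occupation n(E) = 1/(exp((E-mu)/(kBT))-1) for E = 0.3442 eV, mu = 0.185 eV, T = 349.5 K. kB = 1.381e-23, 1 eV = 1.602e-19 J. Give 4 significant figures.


Step 1: (E - mu) = 0.1592 eV
Step 2: x = (E-mu)*eV/(kB*T) = 0.1592*1.602e-19/(1.381e-23*349.5) = 5.284
Step 3: exp(x) = 197.2
Step 4: n = 1/(exp(x)-1) = 0.005098

0.005098


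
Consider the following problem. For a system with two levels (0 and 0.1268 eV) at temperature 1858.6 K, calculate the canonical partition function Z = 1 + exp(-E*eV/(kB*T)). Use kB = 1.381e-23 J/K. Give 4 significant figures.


Step 1: Compute beta*E = E*eV/(kB*T) = 0.1268*1.602e-19/(1.381e-23*1858.6) = 0.7914
Step 2: exp(-beta*E) = exp(-0.7914) = 0.4532
Step 3: Z = 1 + 0.4532 = 1.453

1.453


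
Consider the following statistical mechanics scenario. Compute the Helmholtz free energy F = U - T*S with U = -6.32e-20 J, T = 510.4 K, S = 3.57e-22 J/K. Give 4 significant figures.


Step 1: T*S = 510.4 * 3.57e-22 = 1.822e-19 J
Step 2: F = U - T*S = -6.32e-20 - 1.822e-19
Step 3: F = -2.454e-19 J

-2.454e-19


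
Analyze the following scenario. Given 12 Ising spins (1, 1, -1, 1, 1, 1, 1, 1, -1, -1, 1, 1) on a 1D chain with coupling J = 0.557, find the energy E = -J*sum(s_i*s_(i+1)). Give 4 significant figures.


Step 1: Nearest-neighbor products: 1, -1, -1, 1, 1, 1, 1, -1, 1, -1, 1
Step 2: Sum of products = 3
Step 3: E = -0.557 * 3 = -1.671

-1.671


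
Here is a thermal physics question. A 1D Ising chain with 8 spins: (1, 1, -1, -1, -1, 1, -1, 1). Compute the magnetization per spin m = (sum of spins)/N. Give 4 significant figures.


Step 1: Count up spins (+1): 4, down spins (-1): 4
Step 2: Total magnetization M = 4 - 4 = 0
Step 3: m = M/N = 0/8 = 0

0


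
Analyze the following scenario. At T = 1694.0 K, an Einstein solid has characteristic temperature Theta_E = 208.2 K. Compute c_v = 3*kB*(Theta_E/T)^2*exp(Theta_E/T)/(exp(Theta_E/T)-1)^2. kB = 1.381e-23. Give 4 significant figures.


Step 1: x = Theta_E/T = 208.2/1694.0 = 0.1229
Step 2: x^2 = 0.01511
Step 3: exp(x) = 1.131
Step 4: c_v = 3*1.381e-23*0.01511*1.131/(1.131-1)^2 = 4.138e-23

4.138e-23


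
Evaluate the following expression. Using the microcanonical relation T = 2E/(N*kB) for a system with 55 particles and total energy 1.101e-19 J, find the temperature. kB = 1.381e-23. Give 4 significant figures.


Step 1: Numerator = 2*E = 2*1.101e-19 = 2.202e-19 J
Step 2: Denominator = N*kB = 55*1.381e-23 = 7.595e-22
Step 3: T = 2.202e-19 / 7.595e-22 = 289.9 K

289.9


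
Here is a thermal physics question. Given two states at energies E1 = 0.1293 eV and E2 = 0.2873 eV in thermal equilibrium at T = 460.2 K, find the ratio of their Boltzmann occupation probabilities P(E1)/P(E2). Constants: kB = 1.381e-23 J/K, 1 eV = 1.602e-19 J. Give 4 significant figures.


Step 1: Compute energy difference dE = E1 - E2 = 0.1293 - 0.2873 = -0.158 eV
Step 2: Convert to Joules: dE_J = -0.158 * 1.602e-19 = -2.531e-20 J
Step 3: Compute exponent = -dE_J / (kB * T) = -(-2.531e-20) / (1.381e-23 * 460.2) = 3.983
Step 4: P(E1)/P(E2) = exp(3.983) = 53.66

53.66


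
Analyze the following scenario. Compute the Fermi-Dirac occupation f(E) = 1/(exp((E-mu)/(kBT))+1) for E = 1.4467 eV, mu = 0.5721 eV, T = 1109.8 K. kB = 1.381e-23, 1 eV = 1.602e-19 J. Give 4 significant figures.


Step 1: (E - mu) = 1.4467 - 0.5721 = 0.8746 eV
Step 2: Convert: (E-mu)*eV = 1.401e-19 J
Step 3: x = (E-mu)*eV/(kB*T) = 9.142
Step 4: f = 1/(exp(9.142)+1) = 0.0001071

0.0001071


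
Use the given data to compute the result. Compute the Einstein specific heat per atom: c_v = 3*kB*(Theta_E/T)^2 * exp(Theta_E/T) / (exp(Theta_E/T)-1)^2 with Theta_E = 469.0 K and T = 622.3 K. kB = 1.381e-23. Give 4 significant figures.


Step 1: x = Theta_E/T = 469.0/622.3 = 0.7537
Step 2: x^2 = 0.568
Step 3: exp(x) = 2.125
Step 4: c_v = 3*1.381e-23*0.568*2.125/(2.125-1)^2 = 3.952e-23

3.952e-23


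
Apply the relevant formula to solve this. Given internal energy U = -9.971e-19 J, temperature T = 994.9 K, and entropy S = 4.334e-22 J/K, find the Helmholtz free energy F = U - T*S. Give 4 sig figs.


Step 1: T*S = 994.9 * 4.334e-22 = 4.312e-19 J
Step 2: F = U - T*S = -9.971e-19 - 4.312e-19
Step 3: F = -1.428e-18 J

-1.428e-18


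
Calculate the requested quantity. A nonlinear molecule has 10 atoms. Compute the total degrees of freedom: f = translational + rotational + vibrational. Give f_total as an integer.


Step 1: Translational DOF = 3
Step 2: Rotational DOF (nonlinear) = 3
Step 3: Vibrational DOF = 3*10 - 6 = 24
Step 4: Total = 3 + 3 + 24 = 30

30


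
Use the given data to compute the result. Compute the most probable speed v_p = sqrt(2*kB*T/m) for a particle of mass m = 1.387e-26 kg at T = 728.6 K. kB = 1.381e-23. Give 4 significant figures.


Step 1: Numerator = 2*kB*T = 2*1.381e-23*728.6 = 2.012e-20
Step 2: Ratio = 2.012e-20 / 1.387e-26 = 1.451e+06
Step 3: v_p = sqrt(1.451e+06) = 1205 m/s

1205


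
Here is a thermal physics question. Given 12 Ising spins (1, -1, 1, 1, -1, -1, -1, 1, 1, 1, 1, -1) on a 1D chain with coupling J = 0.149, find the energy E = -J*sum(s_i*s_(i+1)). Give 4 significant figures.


Step 1: Nearest-neighbor products: -1, -1, 1, -1, 1, 1, -1, 1, 1, 1, -1
Step 2: Sum of products = 1
Step 3: E = -0.149 * 1 = -0.149

-0.149


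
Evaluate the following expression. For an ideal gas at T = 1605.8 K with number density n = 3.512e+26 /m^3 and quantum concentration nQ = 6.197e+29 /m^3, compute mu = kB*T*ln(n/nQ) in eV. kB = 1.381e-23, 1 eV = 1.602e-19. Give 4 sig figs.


Step 1: n/nQ = 3.512e+26/6.197e+29 = 0.0005667
Step 2: ln(n/nQ) = -7.476
Step 3: mu = kB*T*ln(n/nQ) = 2.218e-20*-7.476 = -1.658e-19 J
Step 4: Convert to eV: -1.658e-19/1.602e-19 = -1.035 eV

-1.035


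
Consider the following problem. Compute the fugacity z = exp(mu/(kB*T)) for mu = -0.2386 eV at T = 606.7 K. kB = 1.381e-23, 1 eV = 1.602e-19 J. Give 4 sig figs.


Step 1: Convert mu to Joules: -0.2386*1.602e-19 = -3.822e-20 J
Step 2: kB*T = 1.381e-23*606.7 = 8.379e-21 J
Step 3: mu/(kB*T) = -4.562
Step 4: z = exp(-4.562) = 0.01044

0.01044


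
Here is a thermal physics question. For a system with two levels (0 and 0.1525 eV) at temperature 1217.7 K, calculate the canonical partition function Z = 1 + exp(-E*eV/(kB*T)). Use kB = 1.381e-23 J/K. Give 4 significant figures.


Step 1: Compute beta*E = E*eV/(kB*T) = 0.1525*1.602e-19/(1.381e-23*1217.7) = 1.453
Step 2: exp(-beta*E) = exp(-1.453) = 0.2339
Step 3: Z = 1 + 0.2339 = 1.234

1.234
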